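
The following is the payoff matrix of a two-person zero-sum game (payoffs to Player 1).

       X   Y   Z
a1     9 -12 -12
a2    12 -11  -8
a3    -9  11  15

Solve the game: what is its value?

Row minima: a1 → -12, a2 → -11, a3 → -9; maximin = -9.
Column maxima: X → 12, Y → 11, Z → 15; minimax = 11.
-9 ≠ 11, so there is no saddle point; optimal play is mixed.
a1 is strictly dominated by a2, so Player 1 never plays it.
With a1 eliminated, Z is strictly dominated by Y (it gives Player 1 strictly more in every remaining row), so Player 2 never plays it.
On the remaining 2×2 (a2, a3 vs X, Y):
Let Player 1 play a2 with probability p. Expected payoff against X: 12p + (-9)(1−p) = 21p − 9; against Y: (-11)p + 11(1−p) = −22p + 11.
Setting these equal: 21p − 9 = −22p + 11 ⇒ 43p = 20 ⇒ p = 20/43, and the value is (21)·(20/43) − 9 = 33/43.
For Player 2: with q = P(X), equating a2's and a3's payoffs gives 23q − 11 = −20q + 11 ⇒ q = 22/43.

33/43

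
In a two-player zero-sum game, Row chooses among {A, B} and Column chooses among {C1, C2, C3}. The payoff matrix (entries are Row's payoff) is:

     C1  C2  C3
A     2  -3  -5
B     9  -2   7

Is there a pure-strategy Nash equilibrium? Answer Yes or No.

Row minima: A → -5, B → -2; maximin = -2.
Column maxima: C1 → 9, C2 → -2, C3 → 7; minimax = -2.
maximin = minimax = -2, so a saddle point exists.

Yes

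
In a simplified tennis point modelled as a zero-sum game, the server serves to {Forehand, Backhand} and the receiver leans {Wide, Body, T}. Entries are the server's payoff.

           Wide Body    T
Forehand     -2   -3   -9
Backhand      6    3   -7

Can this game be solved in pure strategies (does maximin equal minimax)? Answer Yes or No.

Row minima: Forehand → -9, Backhand → -7; maximin = -7.
Column maxima: Wide → 6, Body → 3, T → -7; minimax = -7.
maximin = minimax = -7, so a saddle point exists.

Yes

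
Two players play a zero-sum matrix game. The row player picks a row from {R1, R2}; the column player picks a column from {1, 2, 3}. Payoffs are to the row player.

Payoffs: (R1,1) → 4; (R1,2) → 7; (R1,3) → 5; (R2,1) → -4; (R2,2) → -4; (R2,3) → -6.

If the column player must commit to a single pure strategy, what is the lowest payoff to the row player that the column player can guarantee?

Column maxima: 1 → 4, 2 → 7, 3 → 5.
The smallest of these is 4.

4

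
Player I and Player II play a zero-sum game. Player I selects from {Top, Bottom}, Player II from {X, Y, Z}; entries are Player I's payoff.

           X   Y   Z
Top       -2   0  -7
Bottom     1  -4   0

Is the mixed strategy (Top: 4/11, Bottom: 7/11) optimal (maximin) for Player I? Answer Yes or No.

Yes

Against X this mix gives (4/11)·(-2) + (7/11)·1 = -1/11.
Against Y this mix gives (4/11)·0 + (7/11)·(-4) = -28/11.
Against Z this mix gives (4/11)·(-7) + (7/11)·0 = -28/11.
All of Player II's active replies (Y, Z) yield -28/11, and no column does worse for Player I. The mix makes Player II indifferent and guarantees -28/11, so it is optimal.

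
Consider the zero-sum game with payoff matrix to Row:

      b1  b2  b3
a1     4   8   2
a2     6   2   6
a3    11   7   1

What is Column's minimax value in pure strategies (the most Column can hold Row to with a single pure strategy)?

6

Column maxima: b1 → 11, b2 → 8, b3 → 6.
The smallest of these is 6.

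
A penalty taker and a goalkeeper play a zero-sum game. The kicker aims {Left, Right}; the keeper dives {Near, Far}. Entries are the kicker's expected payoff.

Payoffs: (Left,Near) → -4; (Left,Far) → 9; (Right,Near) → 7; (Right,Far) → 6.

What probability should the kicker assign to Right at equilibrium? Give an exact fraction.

13/14

Row minima: Left → -4, Right → 6; maximin = 6.
Column maxima: Near → 7, Far → 9; minimax = 7.
6 ≠ 7, so there is no saddle point; optimal play is mixed.
Let the kicker play Left with probability p. Expected payoff against Near: (-4)p + 7(1−p) = −11p + 7; against Far: 9p + 6(1−p) = 3p + 6.
Setting these equal: −11p + 7 = 3p + 6 ⇒ −14p = -1 ⇒ p = 1/14, and the value is (-11)·(1/14) + 7 = 87/14.
For the keeper: with q = P(Near), equating Left's and Right's payoffs gives −13q + 9 = q + 6 ⇒ q = 3/14.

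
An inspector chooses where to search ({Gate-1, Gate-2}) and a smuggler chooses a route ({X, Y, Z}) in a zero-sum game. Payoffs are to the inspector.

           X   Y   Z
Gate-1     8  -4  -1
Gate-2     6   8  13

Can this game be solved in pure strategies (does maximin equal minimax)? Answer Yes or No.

No

Row minima: Gate-1 → -4, Gate-2 → 6; maximin = 6.
Column maxima: X → 8, Y → 8, Z → 13; minimax = 8.
6 ≠ 8, so no pure-strategy equilibrium exists.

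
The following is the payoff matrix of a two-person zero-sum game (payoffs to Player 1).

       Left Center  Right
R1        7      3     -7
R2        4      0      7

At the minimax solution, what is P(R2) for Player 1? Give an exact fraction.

10/17

Row minima: R1 → -7, R2 → 0; maximin = 0.
Column maxima: Left → 7, Center → 3, Right → 7; minimax = 3.
0 ≠ 3, so there is no saddle point; optimal play is mixed.
Left is strictly dominated by Center (it gives Player 1 strictly more in every row), so Player 2 never plays it.
On the remaining 2×2 (R1, R2 vs Center, Right):
Let Player 1 play R1 with probability p. Expected payoff against Center: 3p + 0(1−p) = 3p; against Right: (-7)p + 7(1−p) = −14p + 7.
Setting these equal: 3p = −14p + 7 ⇒ 17p = 7 ⇒ p = 7/17, and the value is (3)·(7/17) = 21/17.
For Player 2: with q = P(Center), equating R1's and R2's payoffs gives 10q − 7 = −7q + 7 ⇒ q = 14/17.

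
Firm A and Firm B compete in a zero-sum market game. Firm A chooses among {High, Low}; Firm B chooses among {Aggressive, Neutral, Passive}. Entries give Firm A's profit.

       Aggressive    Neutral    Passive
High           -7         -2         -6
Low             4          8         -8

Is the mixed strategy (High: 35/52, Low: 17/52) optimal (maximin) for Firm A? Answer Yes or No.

No

Against Aggressive this mix gives (35/52)·(-7) + (17/52)·4 = -177/52.
Against Neutral this mix gives (35/52)·(-2) + (17/52)·8 = 33/26.
Against Passive this mix gives (35/52)·(-6) + (17/52)·(-8) = -173/26.
Firm B will play Passive, holding Firm A to -173/26. Shifting weight toward the row that does better against Passive would raise this floor (the equalizing mix achieves -80/13 against both Passive and Aggressive), so the proposed strategy is not optimal.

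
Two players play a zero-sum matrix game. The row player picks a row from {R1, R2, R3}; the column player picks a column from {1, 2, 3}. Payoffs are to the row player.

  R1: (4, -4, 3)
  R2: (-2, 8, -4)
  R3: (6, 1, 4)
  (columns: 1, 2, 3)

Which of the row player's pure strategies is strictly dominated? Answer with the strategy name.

R3 gives a strictly higher payoff than R1 against every column: 6 > 4, 1 > -4, 4 > 3.
So R1 is strictly dominated and the row player never plays it.

R1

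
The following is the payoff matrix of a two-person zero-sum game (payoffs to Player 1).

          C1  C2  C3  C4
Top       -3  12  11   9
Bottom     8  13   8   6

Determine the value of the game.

45/7

Row minima: Top → -3, Bottom → 6; maximin = 6.
Column maxima: C1 → 8, C2 → 13, C3 → 11, C4 → 9; minimax = 8.
6 ≠ 8, so there is no saddle point; optimal play is mixed.
C2 is strictly dominated by C1 (it gives Player 1 strictly more in every row), so Player 2 never plays it.
C3 is strictly dominated by C4 (it gives Player 1 strictly more in every row), so Player 2 never plays it.
On the remaining 2×2 (Top, Bottom vs C1, C4):
Let Player 1 play Top with probability p. Expected payoff against C1: (-3)p + 8(1−p) = −11p + 8; against C4: 9p + 6(1−p) = 3p + 6.
Setting these equal: −11p + 8 = 3p + 6 ⇒ −14p = -2 ⇒ p = 1/7, and the value is (-11)·(1/7) + 8 = 45/7.
For Player 2: with q = P(C1), equating Top's and Bottom's payoffs gives −12q + 9 = 2q + 6 ⇒ q = 3/14.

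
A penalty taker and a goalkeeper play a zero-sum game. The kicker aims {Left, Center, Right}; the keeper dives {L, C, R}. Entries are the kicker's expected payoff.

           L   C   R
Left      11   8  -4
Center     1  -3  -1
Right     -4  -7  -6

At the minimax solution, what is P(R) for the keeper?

11/14

Row minima: Left → -4, Center → -3, Right → -7; maximin = -3.
Column maxima: L → 11, C → 8, R → -1; minimax = -1.
-3 ≠ -1, so there is no saddle point; optimal play is mixed.
Right is strictly dominated by Left, so the kicker never plays it.
L is strictly dominated by C (it gives the kicker strictly more in every row), so the keeper never plays it.
On the remaining 2×2 (Left, Center vs C, R):
Let the kicker play Left with probability p. Expected payoff against C: 8p + (-3)(1−p) = 11p − 3; against R: (-4)p + (-1)(1−p) = −3p − 1.
Setting these equal: 11p − 3 = −3p − 1 ⇒ 14p = 2 ⇒ p = 1/7, and the value is (11)·(1/7) − 3 = -10/7.
For the keeper: with q = P(C), equating Left's and Center's payoffs gives 12q − 4 = −2q − 1 ⇒ q = 3/14.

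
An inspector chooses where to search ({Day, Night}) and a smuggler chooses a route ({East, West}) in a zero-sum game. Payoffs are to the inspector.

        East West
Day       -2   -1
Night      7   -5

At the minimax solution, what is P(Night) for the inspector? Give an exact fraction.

Row minima: Day → -2, Night → -5; maximin = -2.
Column maxima: East → 7, West → -1; minimax = -1.
-2 ≠ -1, so there is no saddle point; optimal play is mixed.
Let the inspector play Day with probability p. Expected payoff against East: (-2)p + 7(1−p) = −9p + 7; against West: (-1)p + (-5)(1−p) = 4p − 5.
Setting these equal: −9p + 7 = 4p − 5 ⇒ −13p = -12 ⇒ p = 12/13, and the value is (-9)·(12/13) + 7 = -17/13.
For the smuggler: with q = P(East), equating Day's and Night's payoffs gives −q − 1 = 12q − 5 ⇒ q = 4/13.

1/13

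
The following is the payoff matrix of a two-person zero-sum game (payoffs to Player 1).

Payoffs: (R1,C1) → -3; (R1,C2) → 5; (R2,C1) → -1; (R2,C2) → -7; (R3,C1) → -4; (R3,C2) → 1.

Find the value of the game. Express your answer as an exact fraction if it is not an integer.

-13/7

Row minima: R1 → -3, R2 → -7, R3 → -4; maximin = -3.
Column maxima: C1 → -1, C2 → 5; minimax = -1.
-3 ≠ -1, so there is no saddle point; optimal play is mixed.
R3 is strictly dominated by R1, so Player 1 never plays it.
On the remaining 2×2 (R1, R2 vs C1, C2):
Let Player 1 play R1 with probability p. Expected payoff against C1: (-3)p + (-1)(1−p) = −2p − 1; against C2: 5p + (-7)(1−p) = 12p − 7.
Setting these equal: −2p − 1 = 12p − 7 ⇒ −14p = -6 ⇒ p = 3/7, and the value is (-2)·(3/7) − 1 = -13/7.
For Player 2: with q = P(C1), equating R1's and R2's payoffs gives −8q + 5 = 6q − 7 ⇒ q = 6/7.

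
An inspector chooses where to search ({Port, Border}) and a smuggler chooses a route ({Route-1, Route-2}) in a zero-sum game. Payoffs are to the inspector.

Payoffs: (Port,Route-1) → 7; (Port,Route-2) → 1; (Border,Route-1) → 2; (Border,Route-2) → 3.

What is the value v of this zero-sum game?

Row minima: Port → 1, Border → 2; maximin = 2.
Column maxima: Route-1 → 7, Route-2 → 3; minimax = 3.
2 ≠ 3, so there is no saddle point; optimal play is mixed.
Let the inspector play Port with probability p. Expected payoff against Route-1: 7p + 2(1−p) = 5p + 2; against Route-2: 1p + 3(1−p) = −2p + 3.
Setting these equal: 5p + 2 = −2p + 3 ⇒ 7p = 1 ⇒ p = 1/7, and the value is (5)·(1/7) + 2 = 19/7.
For the smuggler: with q = P(Route-1), equating Port's and Border's payoffs gives 6q + 1 = −q + 3 ⇒ q = 2/7.

19/7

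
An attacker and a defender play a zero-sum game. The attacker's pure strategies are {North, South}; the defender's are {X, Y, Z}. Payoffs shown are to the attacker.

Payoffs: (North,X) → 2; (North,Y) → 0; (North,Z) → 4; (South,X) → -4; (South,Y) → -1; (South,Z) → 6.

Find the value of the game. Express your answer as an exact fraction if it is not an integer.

Row minima: North → 0, South → -4; maximin = 0.
Column maxima: X → 2, Y → 0, Z → 6; minimax = 0.
Since maximin = minimax = 0, there is a saddle point and the value is 0.

0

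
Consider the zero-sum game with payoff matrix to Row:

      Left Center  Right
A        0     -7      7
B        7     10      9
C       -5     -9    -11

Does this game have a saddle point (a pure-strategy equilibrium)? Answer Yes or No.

Yes

Row minima: A → -7, B → 7, C → -11; maximin = 7.
Column maxima: Left → 7, Center → 10, Right → 9; minimax = 7.
maximin = minimax = 7, so a saddle point exists.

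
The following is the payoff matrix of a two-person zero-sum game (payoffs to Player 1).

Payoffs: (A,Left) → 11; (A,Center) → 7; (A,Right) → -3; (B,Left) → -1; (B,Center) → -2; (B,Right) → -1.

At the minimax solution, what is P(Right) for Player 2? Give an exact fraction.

9/11

Row minima: A → -3, B → -2; maximin = -2.
Column maxima: Left → 11, Center → 7, Right → -1; minimax = -1.
-2 ≠ -1, so there is no saddle point; optimal play is mixed.
Left is strictly dominated by Center (it gives Player 1 strictly more in every row), so Player 2 never plays it.
On the remaining 2×2 (A, B vs Center, Right):
Let Player 1 play A with probability p. Expected payoff against Center: 7p + (-2)(1−p) = 9p − 2; against Right: (-3)p + (-1)(1−p) = −2p − 1.
Setting these equal: 9p − 2 = −2p − 1 ⇒ 11p = 1 ⇒ p = 1/11, and the value is (9)·(1/11) − 2 = -13/11.
For Player 2: with q = P(Center), equating A's and B's payoffs gives 10q − 3 = −q − 1 ⇒ q = 2/11.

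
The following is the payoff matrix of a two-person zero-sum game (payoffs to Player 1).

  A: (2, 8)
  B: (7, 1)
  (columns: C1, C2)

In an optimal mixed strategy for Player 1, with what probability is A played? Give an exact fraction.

Row minima: A → 2, B → 1; maximin = 2.
Column maxima: C1 → 7, C2 → 8; minimax = 7.
2 ≠ 7, so there is no saddle point; optimal play is mixed.
Let Player 1 play A with probability p. Expected payoff against C1: 2p + 7(1−p) = −5p + 7; against C2: 8p + 1(1−p) = 7p + 1.
Setting these equal: −5p + 7 = 7p + 1 ⇒ −12p = -6 ⇒ p = 1/2, and the value is (-5)·(1/2) + 7 = 9/2.
For Player 2: with q = P(C1), equating A's and B's payoffs gives −6q + 8 = 6q + 1 ⇒ q = 7/12.

1/2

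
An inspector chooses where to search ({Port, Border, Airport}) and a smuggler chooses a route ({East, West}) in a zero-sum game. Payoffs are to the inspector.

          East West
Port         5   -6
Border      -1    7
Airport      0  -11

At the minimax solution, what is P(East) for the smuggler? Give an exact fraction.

13/19

Row minima: Port → -6, Border → -1, Airport → -11; maximin = -1.
Column maxima: East → 5, West → 7; minimax = 5.
-1 ≠ 5, so there is no saddle point; optimal play is mixed.
Airport is strictly dominated by Port, so the inspector never plays it.
On the remaining 2×2 (Port, Border vs East, West):
Let the inspector play Port with probability p. Expected payoff against East: 5p + (-1)(1−p) = 6p − 1; against West: (-6)p + 7(1−p) = −13p + 7.
Setting these equal: 6p − 1 = −13p + 7 ⇒ 19p = 8 ⇒ p = 8/19, and the value is (6)·(8/19) − 1 = 29/19.
For the smuggler: with q = P(East), equating Port's and Border's payoffs gives 11q − 6 = −8q + 7 ⇒ q = 13/19.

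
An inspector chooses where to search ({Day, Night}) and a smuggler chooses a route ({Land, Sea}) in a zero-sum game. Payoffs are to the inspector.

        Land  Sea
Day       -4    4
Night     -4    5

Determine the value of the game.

Row minima: Day → -4, Night → -4; maximin = -4.
Column maxima: Land → -4, Sea → 5; minimax = -4.
Since maximin = minimax = -4, there is a saddle point and the value is -4.

-4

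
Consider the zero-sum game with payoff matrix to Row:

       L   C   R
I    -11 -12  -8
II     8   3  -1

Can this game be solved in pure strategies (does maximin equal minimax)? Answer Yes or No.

Row minima: I → -12, II → -1; maximin = -1.
Column maxima: L → 8, C → 3, R → -1; minimax = -1.
maximin = minimax = -1, so a saddle point exists.

Yes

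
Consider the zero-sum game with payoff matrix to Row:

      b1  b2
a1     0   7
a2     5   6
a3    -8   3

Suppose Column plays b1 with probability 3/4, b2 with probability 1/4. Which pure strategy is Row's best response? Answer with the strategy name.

a2

Expected payoff of a1: (3/4)·0 + (1/4)·7 = 7/4.
Expected payoff of a2: (3/4)·5 + (1/4)·6 = 21/4.
Expected payoff of a3: (3/4)·(-8) + (1/4)·3 = -21/4.
The largest is 21/4, so Row's best response is a2.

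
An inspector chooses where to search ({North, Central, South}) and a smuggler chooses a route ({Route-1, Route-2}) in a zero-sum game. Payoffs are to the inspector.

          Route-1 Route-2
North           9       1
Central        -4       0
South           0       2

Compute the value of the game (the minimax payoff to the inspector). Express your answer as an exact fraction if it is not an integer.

Row minima: North → 1, Central → -4, South → 0; maximin = 1.
Column maxima: Route-1 → 9, Route-2 → 2; minimax = 2.
1 ≠ 2, so there is no saddle point; optimal play is mixed.
Central is strictly dominated by North, so the inspector never plays it.
On the remaining 2×2 (North, South vs Route-1, Route-2):
Let the inspector play North with probability p. Expected payoff against Route-1: 9p + 0(1−p) = 9p; against Route-2: 1p + 2(1−p) = −p + 2.
Setting these equal: 9p = −p + 2 ⇒ 10p = 2 ⇒ p = 1/5, and the value is (9)·(1/5) = 9/5.
For the smuggler: with q = P(Route-1), equating North's and South's payoffs gives 8q + 1 = −2q + 2 ⇒ q = 1/10.

9/5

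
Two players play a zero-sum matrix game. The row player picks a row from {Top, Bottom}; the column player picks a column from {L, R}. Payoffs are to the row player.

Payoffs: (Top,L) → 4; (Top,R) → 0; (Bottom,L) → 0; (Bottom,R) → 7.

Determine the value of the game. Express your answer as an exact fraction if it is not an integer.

Row minima: Top → 0, Bottom → 0; maximin = 0.
Column maxima: L → 4, R → 7; minimax = 4.
0 ≠ 4, so there is no saddle point; optimal play is mixed.
Let the row player play Top with probability p. Expected payoff against L: 4p + 0(1−p) = 4p; against R: 0p + 7(1−p) = −7p + 7.
Setting these equal: 4p = −7p + 7 ⇒ 11p = 7 ⇒ p = 7/11, and the value is (4)·(7/11) = 28/11.
For the column player: with q = P(L), equating Top's and Bottom's payoffs gives 4q = −7q + 7 ⇒ q = 7/11.

28/11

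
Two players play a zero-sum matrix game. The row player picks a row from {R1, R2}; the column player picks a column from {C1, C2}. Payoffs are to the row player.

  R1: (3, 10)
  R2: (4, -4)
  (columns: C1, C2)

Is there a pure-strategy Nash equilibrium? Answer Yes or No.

Row minima: R1 → 3, R2 → -4; maximin = 3.
Column maxima: C1 → 4, C2 → 10; minimax = 4.
3 ≠ 4, so no pure-strategy equilibrium exists.

No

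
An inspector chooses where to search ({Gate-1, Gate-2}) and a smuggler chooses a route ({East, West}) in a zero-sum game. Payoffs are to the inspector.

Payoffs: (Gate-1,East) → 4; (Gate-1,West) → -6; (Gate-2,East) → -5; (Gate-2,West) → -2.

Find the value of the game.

Row minima: Gate-1 → -6, Gate-2 → -5; maximin = -5.
Column maxima: East → 4, West → -2; minimax = -2.
-5 ≠ -2, so there is no saddle point; optimal play is mixed.
Let the inspector play Gate-1 with probability p. Expected payoff against East: 4p + (-5)(1−p) = 9p − 5; against West: (-6)p + (-2)(1−p) = −4p − 2.
Setting these equal: 9p − 5 = −4p − 2 ⇒ 13p = 3 ⇒ p = 3/13, and the value is (9)·(3/13) − 5 = -38/13.
For the smuggler: with q = P(East), equating Gate-1's and Gate-2's payoffs gives 10q − 6 = −3q − 2 ⇒ q = 4/13.

-38/13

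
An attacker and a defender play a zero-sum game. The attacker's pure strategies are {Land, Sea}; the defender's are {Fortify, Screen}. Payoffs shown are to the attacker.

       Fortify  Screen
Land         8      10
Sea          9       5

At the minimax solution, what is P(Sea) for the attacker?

Row minima: Land → 8, Sea → 5; maximin = 8.
Column maxima: Fortify → 9, Screen → 10; minimax = 9.
8 ≠ 9, so there is no saddle point; optimal play is mixed.
Let the attacker play Land with probability p. Expected payoff against Fortify: 8p + 9(1−p) = −p + 9; against Screen: 10p + 5(1−p) = 5p + 5.
Setting these equal: −p + 9 = 5p + 5 ⇒ −6p = -4 ⇒ p = 2/3, and the value is (-1)·(2/3) + 9 = 25/3.
For the defender: with q = P(Fortify), equating Land's and Sea's payoffs gives −2q + 10 = 4q + 5 ⇒ q = 5/6.

1/3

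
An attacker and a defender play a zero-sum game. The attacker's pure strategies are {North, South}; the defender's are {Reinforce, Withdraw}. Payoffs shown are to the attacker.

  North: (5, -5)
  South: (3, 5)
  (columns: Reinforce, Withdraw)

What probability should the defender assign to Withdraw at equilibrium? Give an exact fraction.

Row minima: North → -5, South → 3; maximin = 3.
Column maxima: Reinforce → 5, Withdraw → 5; minimax = 5.
3 ≠ 5, so there is no saddle point; optimal play is mixed.
Let the attacker play North with probability p. Expected payoff against Reinforce: 5p + 3(1−p) = 2p + 3; against Withdraw: (-5)p + 5(1−p) = −10p + 5.
Setting these equal: 2p + 3 = −10p + 5 ⇒ 12p = 2 ⇒ p = 1/6, and the value is (2)·(1/6) + 3 = 10/3.
For the defender: with q = P(Reinforce), equating North's and South's payoffs gives 10q − 5 = −2q + 5 ⇒ q = 5/6.

1/6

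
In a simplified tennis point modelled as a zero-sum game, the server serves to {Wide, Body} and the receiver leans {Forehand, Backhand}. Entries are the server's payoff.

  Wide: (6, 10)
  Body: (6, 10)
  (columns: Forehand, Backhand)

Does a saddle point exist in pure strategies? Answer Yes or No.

Row minima: Wide → 6, Body → 6; maximin = 6.
Column maxima: Forehand → 6, Backhand → 10; minimax = 6.
maximin = minimax = 6, so a saddle point exists.

Yes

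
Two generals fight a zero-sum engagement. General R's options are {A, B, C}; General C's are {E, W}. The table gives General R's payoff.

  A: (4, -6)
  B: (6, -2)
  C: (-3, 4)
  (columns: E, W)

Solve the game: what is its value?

6/5

Row minima: A → -6, B → -2, C → -3; maximin = -2.
Column maxima: E → 6, W → 4; minimax = 4.
-2 ≠ 4, so there is no saddle point; optimal play is mixed.
A is strictly dominated by B, so General R never plays it.
On the remaining 2×2 (B, C vs E, W):
Let General R play B with probability p. Expected payoff against E: 6p + (-3)(1−p) = 9p − 3; against W: (-2)p + 4(1−p) = −6p + 4.
Setting these equal: 9p − 3 = −6p + 4 ⇒ 15p = 7 ⇒ p = 7/15, and the value is (9)·(7/15) − 3 = 6/5.
For General C: with q = P(E), equating B's and C's payoffs gives 8q − 2 = −7q + 4 ⇒ q = 2/5.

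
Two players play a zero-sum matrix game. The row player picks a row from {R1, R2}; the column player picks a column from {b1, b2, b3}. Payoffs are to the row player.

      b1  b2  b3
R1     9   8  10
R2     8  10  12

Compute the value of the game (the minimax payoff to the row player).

26/3

Row minima: R1 → 8, R2 → 8; maximin = 8.
Column maxima: b1 → 9, b2 → 10, b3 → 12; minimax = 9.
8 ≠ 9, so there is no saddle point; optimal play is mixed.
b3 is strictly dominated by b1 (it gives the row player strictly more in every row), so the column player never plays it.
On the remaining 2×2 (R1, R2 vs b1, b2):
Let the row player play R1 with probability p. Expected payoff against b1: 9p + 8(1−p) = p + 8; against b2: 8p + 10(1−p) = −2p + 10.
Setting these equal: p + 8 = −2p + 10 ⇒ 3p = 2 ⇒ p = 2/3, and the value is (1)·(2/3) + 8 = 26/3.
For the column player: with q = P(b1), equating R1's and R2's payoffs gives q + 8 = −2q + 10 ⇒ q = 2/3.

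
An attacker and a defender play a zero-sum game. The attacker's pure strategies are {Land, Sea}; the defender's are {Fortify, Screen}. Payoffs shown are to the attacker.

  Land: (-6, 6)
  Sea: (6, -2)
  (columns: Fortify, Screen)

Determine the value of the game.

Row minima: Land → -6, Sea → -2; maximin = -2.
Column maxima: Fortify → 6, Screen → 6; minimax = 6.
-2 ≠ 6, so there is no saddle point; optimal play is mixed.
Let the attacker play Land with probability p. Expected payoff against Fortify: (-6)p + 6(1−p) = −12p + 6; against Screen: 6p + (-2)(1−p) = 8p − 2.
Setting these equal: −12p + 6 = 8p − 2 ⇒ −20p = -8 ⇒ p = 2/5, and the value is (-12)·(2/5) + 6 = 6/5.
For the defender: with q = P(Fortify), equating Land's and Sea's payoffs gives −12q + 6 = 8q − 2 ⇒ q = 2/5.

6/5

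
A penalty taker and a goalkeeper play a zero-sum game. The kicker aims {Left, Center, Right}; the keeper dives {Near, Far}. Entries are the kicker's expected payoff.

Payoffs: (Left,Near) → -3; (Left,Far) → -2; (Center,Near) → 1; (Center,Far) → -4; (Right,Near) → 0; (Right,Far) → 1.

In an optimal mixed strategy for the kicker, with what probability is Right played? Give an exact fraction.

5/6

Row minima: Left → -3, Center → -4, Right → 0; maximin = 0.
Column maxima: Near → 1, Far → 1; minimax = 1.
0 ≠ 1, so there is no saddle point; optimal play is mixed.
Left is strictly dominated by Right, so the kicker never plays it.
On the remaining 2×2 (Center, Right vs Near, Far):
Let the kicker play Center with probability p. Expected payoff against Near: 1p + 0(1−p) = p; against Far: (-4)p + 1(1−p) = −5p + 1.
Setting these equal: p = −5p + 1 ⇒ 6p = 1 ⇒ p = 1/6, and the value is (1)·(1/6) = 1/6.
For the keeper: with q = P(Near), equating Center's and Right's payoffs gives 5q − 4 = −q + 1 ⇒ q = 5/6.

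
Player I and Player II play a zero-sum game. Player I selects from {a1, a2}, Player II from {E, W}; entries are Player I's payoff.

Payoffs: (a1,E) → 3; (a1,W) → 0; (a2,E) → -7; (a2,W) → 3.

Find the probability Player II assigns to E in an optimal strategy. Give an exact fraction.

Row minima: a1 → 0, a2 → -7; maximin = 0.
Column maxima: E → 3, W → 3; minimax = 3.
0 ≠ 3, so there is no saddle point; optimal play is mixed.
Let Player I play a1 with probability p. Expected payoff against E: 3p + (-7)(1−p) = 10p − 7; against W: 0p + 3(1−p) = −3p + 3.
Setting these equal: 10p − 7 = −3p + 3 ⇒ 13p = 10 ⇒ p = 10/13, and the value is (10)·(10/13) − 7 = 9/13.
For Player II: with q = P(E), equating a1's and a2's payoffs gives 3q = −10q + 3 ⇒ q = 3/13.

3/13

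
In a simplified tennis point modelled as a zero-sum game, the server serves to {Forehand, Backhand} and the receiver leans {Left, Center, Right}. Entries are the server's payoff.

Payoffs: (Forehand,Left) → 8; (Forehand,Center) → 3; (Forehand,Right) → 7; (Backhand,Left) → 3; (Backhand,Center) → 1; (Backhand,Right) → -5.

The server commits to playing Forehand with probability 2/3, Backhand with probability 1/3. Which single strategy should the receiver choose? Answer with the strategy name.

Center

If the receiver plays Left, the server's expected payoff is (2/3)·8 + (1/3)·3 = 19/3.
If the receiver plays Center, the server's expected payoff is (2/3)·3 + (1/3)·1 = 7/3.
If the receiver plays Right, the server's expected payoff is (2/3)·7 + (1/3)·(-5) = 3.
The receiver minimizes the server's payoff; the smallest is 7/3, so the best response is Center.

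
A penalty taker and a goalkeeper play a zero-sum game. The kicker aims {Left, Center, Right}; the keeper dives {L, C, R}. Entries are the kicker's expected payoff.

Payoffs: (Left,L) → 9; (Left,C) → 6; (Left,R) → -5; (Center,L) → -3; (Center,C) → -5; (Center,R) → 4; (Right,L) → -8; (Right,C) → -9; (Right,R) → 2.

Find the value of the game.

-1/20

Row minima: Left → -5, Center → -5, Right → -9; maximin = -5.
Column maxima: L → 9, C → 6, R → 4; minimax = 4.
-5 ≠ 4, so there is no saddle point; optimal play is mixed.
Right is strictly dominated by Center, so the kicker never plays it.
L is strictly dominated by C (it gives the kicker strictly more in every row), so the keeper never plays it.
On the remaining 2×2 (Left, Center vs C, R):
Let the kicker play Left with probability p. Expected payoff against C: 6p + (-5)(1−p) = 11p − 5; against R: (-5)p + 4(1−p) = −9p + 4.
Setting these equal: 11p − 5 = −9p + 4 ⇒ 20p = 9 ⇒ p = 9/20, and the value is (11)·(9/20) − 5 = -1/20.
For the keeper: with q = P(C), equating Left's and Center's payoffs gives 11q − 5 = −9q + 4 ⇒ q = 9/20.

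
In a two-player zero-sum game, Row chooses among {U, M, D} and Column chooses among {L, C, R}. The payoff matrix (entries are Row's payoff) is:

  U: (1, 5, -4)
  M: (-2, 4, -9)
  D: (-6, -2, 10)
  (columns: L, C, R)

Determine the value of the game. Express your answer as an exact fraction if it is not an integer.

-2/3

Row minima: U → -4, M → -9, D → -6; maximin = -4.
Column maxima: L → 1, C → 5, R → 10; minimax = 1.
-4 ≠ 1, so there is no saddle point; optimal play is mixed.
M is strictly dominated by U, so Row never plays it.
C is strictly dominated by L (it gives Row strictly more in every row), so Column never plays it.
On the remaining 2×2 (U, D vs L, R):
Let Row play U with probability p. Expected payoff against L: 1p + (-6)(1−p) = 7p − 6; against R: (-4)p + 10(1−p) = −14p + 10.
Setting these equal: 7p − 6 = −14p + 10 ⇒ 21p = 16 ⇒ p = 16/21, and the value is (7)·(16/21) − 6 = -2/3.
For Column: with q = P(L), equating U's and D's payoffs gives 5q − 4 = −16q + 10 ⇒ q = 2/3.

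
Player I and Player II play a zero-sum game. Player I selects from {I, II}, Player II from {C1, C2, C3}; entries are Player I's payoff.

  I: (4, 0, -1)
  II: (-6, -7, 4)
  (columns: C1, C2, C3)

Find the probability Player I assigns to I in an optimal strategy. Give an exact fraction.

11/12

Row minima: I → -1, II → -7; maximin = -1.
Column maxima: C1 → 4, C2 → 0, C3 → 4; minimax = 0.
-1 ≠ 0, so there is no saddle point; optimal play is mixed.
C1 is strictly dominated by C2 (it gives Player I strictly more in every row), so Player II never plays it.
On the remaining 2×2 (I, II vs C2, C3):
Let Player I play I with probability p. Expected payoff against C2: 0p + (-7)(1−p) = 7p − 7; against C3: (-1)p + 4(1−p) = −5p + 4.
Setting these equal: 7p − 7 = −5p + 4 ⇒ 12p = 11 ⇒ p = 11/12, and the value is (7)·(11/12) − 7 = -7/12.
For Player II: with q = P(C2), equating I's and II's payoffs gives q − 1 = −11q + 4 ⇒ q = 5/12.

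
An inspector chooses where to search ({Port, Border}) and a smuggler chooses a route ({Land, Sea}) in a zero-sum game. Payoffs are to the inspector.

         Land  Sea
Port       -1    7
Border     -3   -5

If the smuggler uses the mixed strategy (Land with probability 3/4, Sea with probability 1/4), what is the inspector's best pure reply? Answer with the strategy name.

Port

Expected payoff of Port: (3/4)·(-1) + (1/4)·7 = 1.
Expected payoff of Border: (3/4)·(-3) + (1/4)·(-5) = -7/2.
The largest is 1, so the inspector's best response is Port.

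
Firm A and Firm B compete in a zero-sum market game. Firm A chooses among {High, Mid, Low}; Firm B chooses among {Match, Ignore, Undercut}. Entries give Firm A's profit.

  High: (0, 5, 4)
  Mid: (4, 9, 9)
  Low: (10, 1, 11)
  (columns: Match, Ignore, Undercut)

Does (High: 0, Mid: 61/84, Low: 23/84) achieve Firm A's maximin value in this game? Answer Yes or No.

Against Match this mix gives (61/84)·4 + (23/84)·10 = 79/14.
Against Ignore this mix gives (61/84)·9 + (23/84)·1 = 143/21.
Against Undercut this mix gives (61/84)·9 + (23/84)·11 = 401/42.
Firm B will play Match, holding Firm A to 79/14. Shifting weight toward the row that does better against Match would raise this floor (the equalizing mix achieves 43/7 against both Match and Ignore), so the proposed strategy is not optimal.

No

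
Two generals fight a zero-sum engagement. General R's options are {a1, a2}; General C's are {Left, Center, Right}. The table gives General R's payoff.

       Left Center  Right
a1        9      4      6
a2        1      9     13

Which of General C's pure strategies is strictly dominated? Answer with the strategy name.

Center holds General R's payoff strictly below Right in every row: 4 < 6, 9 < 13.
So Right is strictly dominated for General C.

Right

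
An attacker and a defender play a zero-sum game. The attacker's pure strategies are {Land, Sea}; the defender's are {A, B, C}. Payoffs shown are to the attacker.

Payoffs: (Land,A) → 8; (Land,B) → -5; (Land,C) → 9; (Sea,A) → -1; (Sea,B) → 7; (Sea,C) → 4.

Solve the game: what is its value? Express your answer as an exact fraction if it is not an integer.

17/7

Row minima: Land → -5, Sea → -1; maximin = -1.
Column maxima: A → 8, B → 7, C → 9; minimax = 7.
-1 ≠ 7, so there is no saddle point; optimal play is mixed.
C is strictly dominated by A (it gives the attacker strictly more in every row), so the defender never plays it.
On the remaining 2×2 (Land, Sea vs A, B):
Let the attacker play Land with probability p. Expected payoff against A: 8p + (-1)(1−p) = 9p − 1; against B: (-5)p + 7(1−p) = −12p + 7.
Setting these equal: 9p − 1 = −12p + 7 ⇒ 21p = 8 ⇒ p = 8/21, and the value is (9)·(8/21) − 1 = 17/7.
For the defender: with q = P(A), equating Land's and Sea's payoffs gives 13q − 5 = −8q + 7 ⇒ q = 4/7.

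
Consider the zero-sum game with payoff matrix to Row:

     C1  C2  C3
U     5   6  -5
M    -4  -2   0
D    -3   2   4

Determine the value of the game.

Row minima: U → -5, M → -4, D → -3; maximin = -3.
Column maxima: C1 → 5, C2 → 6, C3 → 4; minimax = 4.
-3 ≠ 4, so there is no saddle point; optimal play is mixed.
M is strictly dominated by D, so Row never plays it.
C2 is strictly dominated by C1 (it gives Row strictly more in every row), so Column never plays it.
On the remaining 2×2 (U, D vs C1, C3):
Let Row play U with probability p. Expected payoff against C1: 5p + (-3)(1−p) = 8p − 3; against C3: (-5)p + 4(1−p) = −9p + 4.
Setting these equal: 8p − 3 = −9p + 4 ⇒ 17p = 7 ⇒ p = 7/17, and the value is (8)·(7/17) − 3 = 5/17.
For Column: with q = P(C1), equating U's and D's payoffs gives 10q − 5 = −7q + 4 ⇒ q = 9/17.

5/17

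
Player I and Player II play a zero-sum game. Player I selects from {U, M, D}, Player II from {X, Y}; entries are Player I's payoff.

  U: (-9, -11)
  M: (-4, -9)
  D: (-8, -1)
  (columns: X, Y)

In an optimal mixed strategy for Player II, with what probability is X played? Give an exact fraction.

2/3

Row minima: U → -11, M → -9, D → -8; maximin = -8.
Column maxima: X → -4, Y → -1; minimax = -4.
-8 ≠ -4, so there is no saddle point; optimal play is mixed.
U is strictly dominated by M, so Player I never plays it.
On the remaining 2×2 (M, D vs X, Y):
Let Player I play M with probability p. Expected payoff against X: (-4)p + (-8)(1−p) = 4p − 8; against Y: (-9)p + (-1)(1−p) = −8p − 1.
Setting these equal: 4p − 8 = −8p − 1 ⇒ 12p = 7 ⇒ p = 7/12, and the value is (4)·(7/12) − 8 = -17/3.
For Player II: with q = P(X), equating M's and D's payoffs gives 5q − 9 = −7q − 1 ⇒ q = 2/3.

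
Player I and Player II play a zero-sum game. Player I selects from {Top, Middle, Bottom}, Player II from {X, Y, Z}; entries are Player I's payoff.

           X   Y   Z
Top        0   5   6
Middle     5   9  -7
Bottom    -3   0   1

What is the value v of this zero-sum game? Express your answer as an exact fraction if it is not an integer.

Row minima: Top → 0, Middle → -7, Bottom → -3; maximin = 0.
Column maxima: X → 5, Y → 9, Z → 6; minimax = 5.
0 ≠ 5, so there is no saddle point; optimal play is mixed.
Bottom is strictly dominated by Top, so Player I never plays it.
Y is strictly dominated by X (it gives Player I strictly more in every row), so Player II never plays it.
On the remaining 2×2 (Top, Middle vs X, Z):
Let Player I play Top with probability p. Expected payoff against X: 0p + 5(1−p) = −5p + 5; against Z: 6p + (-7)(1−p) = 13p − 7.
Setting these equal: −5p + 5 = 13p − 7 ⇒ −18p = -12 ⇒ p = 2/3, and the value is (-5)·(2/3) + 5 = 5/3.
For Player II: with q = P(X), equating Top's and Middle's payoffs gives −6q + 6 = 12q − 7 ⇒ q = 13/18.

5/3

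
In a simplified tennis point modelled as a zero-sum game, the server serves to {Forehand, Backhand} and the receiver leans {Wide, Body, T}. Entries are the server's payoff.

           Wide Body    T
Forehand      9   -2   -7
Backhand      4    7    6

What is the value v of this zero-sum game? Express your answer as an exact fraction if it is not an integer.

41/9

Row minima: Forehand → -7, Backhand → 4; maximin = 4.
Column maxima: Wide → 9, Body → 7, T → 6; minimax = 6.
4 ≠ 6, so there is no saddle point; optimal play is mixed.
Body is strictly dominated by T (it gives the server strictly more in every row), so the receiver never plays it.
On the remaining 2×2 (Forehand, Backhand vs Wide, T):
Let the server play Forehand with probability p. Expected payoff against Wide: 9p + 4(1−p) = 5p + 4; against T: (-7)p + 6(1−p) = −13p + 6.
Setting these equal: 5p + 4 = −13p + 6 ⇒ 18p = 2 ⇒ p = 1/9, and the value is (5)·(1/9) + 4 = 41/9.
For the receiver: with q = P(Wide), equating Forehand's and Backhand's payoffs gives 16q − 7 = −2q + 6 ⇒ q = 13/18.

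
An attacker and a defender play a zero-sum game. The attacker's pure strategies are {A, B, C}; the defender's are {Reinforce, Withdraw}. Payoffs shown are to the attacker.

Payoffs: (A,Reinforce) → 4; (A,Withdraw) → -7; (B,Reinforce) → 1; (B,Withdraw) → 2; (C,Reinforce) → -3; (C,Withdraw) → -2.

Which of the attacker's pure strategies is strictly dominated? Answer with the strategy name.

B gives a strictly higher payoff than C against every column: 1 > -3, 2 > -2.
So C is strictly dominated and the attacker never plays it.

C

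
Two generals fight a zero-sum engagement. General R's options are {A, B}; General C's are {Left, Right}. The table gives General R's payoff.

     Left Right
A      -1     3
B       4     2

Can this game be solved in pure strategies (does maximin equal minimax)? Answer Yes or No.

No

Row minima: A → -1, B → 2; maximin = 2.
Column maxima: Left → 4, Right → 3; minimax = 3.
2 ≠ 3, so no pure-strategy equilibrium exists.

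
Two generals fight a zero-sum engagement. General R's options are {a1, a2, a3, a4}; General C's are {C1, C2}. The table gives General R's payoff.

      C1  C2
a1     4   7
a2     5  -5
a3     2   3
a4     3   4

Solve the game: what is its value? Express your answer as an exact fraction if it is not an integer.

Row minima: a1 → 4, a2 → -5, a3 → 2, a4 → 3; maximin = 4.
Column maxima: C1 → 5, C2 → 7; minimax = 5.
4 ≠ 5, so there is no saddle point; optimal play is mixed.
a3 is strictly dominated by a1, so General R never plays it.
a4 is strictly dominated by a1, so General R never plays it.
On the remaining 2×2 (a1, a2 vs C1, C2):
Let General R play a1 with probability p. Expected payoff against C1: 4p + 5(1−p) = −p + 5; against C2: 7p + (-5)(1−p) = 12p − 5.
Setting these equal: −p + 5 = 12p − 5 ⇒ −13p = -10 ⇒ p = 10/13, and the value is (-1)·(10/13) + 5 = 55/13.
For General C: with q = P(C1), equating a1's and a2's payoffs gives −3q + 7 = 10q − 5 ⇒ q = 12/13.

55/13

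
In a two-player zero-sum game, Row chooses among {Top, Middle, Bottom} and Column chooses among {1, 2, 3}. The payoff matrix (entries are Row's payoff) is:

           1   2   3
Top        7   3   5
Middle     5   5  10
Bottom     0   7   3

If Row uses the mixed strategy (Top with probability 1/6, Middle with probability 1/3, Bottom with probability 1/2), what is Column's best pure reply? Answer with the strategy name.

If Column plays 1, Row's expected payoff is (1/6)·7 + (1/3)·5 + (1/2)·0 = 17/6.
If Column plays 2, Row's expected payoff is (1/6)·3 + (1/3)·5 + (1/2)·7 = 17/3.
If Column plays 3, Row's expected payoff is (1/6)·5 + (1/3)·10 + (1/2)·3 = 17/3.
Column minimizes Row's payoff; the smallest is 17/6, so the best response is 1.

1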